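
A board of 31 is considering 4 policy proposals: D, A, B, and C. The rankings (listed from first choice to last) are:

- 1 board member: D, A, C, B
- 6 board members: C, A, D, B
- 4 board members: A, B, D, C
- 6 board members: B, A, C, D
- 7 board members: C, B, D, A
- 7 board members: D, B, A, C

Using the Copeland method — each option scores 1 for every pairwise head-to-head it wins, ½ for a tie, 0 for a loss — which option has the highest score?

B

D: loses to A, B, and C → score 0.
A: beats D and C; loses to B → score 2.
B: beats D, A, and C → score 3.
C: beats D; loses to A and B → score 1.
B has the best pairwise record.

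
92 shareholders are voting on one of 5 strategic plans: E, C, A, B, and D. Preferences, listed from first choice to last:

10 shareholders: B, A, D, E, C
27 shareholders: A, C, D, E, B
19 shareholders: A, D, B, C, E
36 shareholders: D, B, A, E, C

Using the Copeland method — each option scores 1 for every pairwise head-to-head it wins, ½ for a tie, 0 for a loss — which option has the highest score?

E: ties C; loses to A, B, and D → score 0.5.
C: ties E; loses to A, B, and D → score 0.5.
A: beats E, C, and D; ties B → score 3.5.
B: beats E and C; ties A; loses to D → score 2.5.
D: beats E, C, and B; loses to A → score 3.
A has the best pairwise record.

A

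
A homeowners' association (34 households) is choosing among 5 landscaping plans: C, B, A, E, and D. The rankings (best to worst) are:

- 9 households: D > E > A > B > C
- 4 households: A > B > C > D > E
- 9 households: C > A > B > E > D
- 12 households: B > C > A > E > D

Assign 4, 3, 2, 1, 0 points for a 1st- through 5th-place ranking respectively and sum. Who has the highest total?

C: 9·0 + 4·2 + 9·4 + 12·3 = 80
B: 9·1 + 4·3 + 9·2 + 12·4 = 87
A: 9·2 + 4·4 + 9·3 + 12·2 = 85
E: 9·3 + 4·0 + 9·1 + 12·1 = 48
D: 9·4 + 4·1 + 9·0 + 12·0 = 40
B has the highest Borda score (87).

B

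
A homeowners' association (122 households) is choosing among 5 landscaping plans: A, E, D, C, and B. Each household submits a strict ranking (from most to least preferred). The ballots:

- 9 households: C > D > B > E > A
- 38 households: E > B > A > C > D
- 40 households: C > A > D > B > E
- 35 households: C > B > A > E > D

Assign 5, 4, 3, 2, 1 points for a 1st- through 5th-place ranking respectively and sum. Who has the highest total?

A: 9·1 + 38·3 + 40·4 + 35·3 = 388
E: 9·2 + 38·5 + 40·1 + 35·2 = 318
D: 9·4 + 38·1 + 40·3 + 35·1 = 229
C: 9·5 + 38·2 + 40·5 + 35·5 = 496
B: 9·3 + 38·4 + 40·2 + 35·4 = 399
C has the highest Borda score (496).

C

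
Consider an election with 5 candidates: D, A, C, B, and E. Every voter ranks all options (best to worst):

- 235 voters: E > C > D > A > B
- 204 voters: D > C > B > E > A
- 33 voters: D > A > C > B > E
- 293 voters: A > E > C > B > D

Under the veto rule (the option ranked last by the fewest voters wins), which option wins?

C

Last-place votes: D 293, A 204, C 0, B 235, E 33.
C is ranked last by the fewest voters, so C wins.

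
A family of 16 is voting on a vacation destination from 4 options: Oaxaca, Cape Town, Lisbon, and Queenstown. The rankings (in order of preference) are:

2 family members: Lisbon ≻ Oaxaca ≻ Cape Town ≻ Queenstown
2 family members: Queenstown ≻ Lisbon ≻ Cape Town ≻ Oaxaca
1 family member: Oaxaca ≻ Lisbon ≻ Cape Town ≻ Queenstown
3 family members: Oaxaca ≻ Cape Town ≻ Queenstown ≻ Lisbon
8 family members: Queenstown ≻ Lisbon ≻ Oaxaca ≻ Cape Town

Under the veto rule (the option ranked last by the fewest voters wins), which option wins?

Oaxaca

Last-place votes: Oaxaca 2, Cape Town 8, Lisbon 3, Queenstown 3.
Oaxaca is ranked last by the fewest voters, so Oaxaca wins.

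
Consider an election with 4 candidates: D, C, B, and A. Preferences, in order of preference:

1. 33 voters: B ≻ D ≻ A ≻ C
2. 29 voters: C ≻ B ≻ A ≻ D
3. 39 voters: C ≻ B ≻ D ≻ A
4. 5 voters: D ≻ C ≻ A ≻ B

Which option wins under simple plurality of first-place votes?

C

First-place votes: D 5, C 68, B 33, A 0.
C has the most first-place votes.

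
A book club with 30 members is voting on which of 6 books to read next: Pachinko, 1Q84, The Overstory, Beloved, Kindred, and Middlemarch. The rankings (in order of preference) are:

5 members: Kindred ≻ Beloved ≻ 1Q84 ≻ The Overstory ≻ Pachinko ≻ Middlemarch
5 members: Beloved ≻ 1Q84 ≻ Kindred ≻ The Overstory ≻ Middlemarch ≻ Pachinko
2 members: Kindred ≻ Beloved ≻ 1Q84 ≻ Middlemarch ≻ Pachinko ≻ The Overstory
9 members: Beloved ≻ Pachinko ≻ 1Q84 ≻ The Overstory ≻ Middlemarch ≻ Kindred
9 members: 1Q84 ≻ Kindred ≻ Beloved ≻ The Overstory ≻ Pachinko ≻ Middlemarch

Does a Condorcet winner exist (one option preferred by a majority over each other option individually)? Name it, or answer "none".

none

Checking pairwise contests:
1Q84 beats Pachinko 21–9.
Beloved beats 1Q84 21–9.
1Q84 beats The Overstory 30–0.
Kindred beats Beloved 16–14.
1Q84 beats Kindred 23–7.
Pachinko beats Middlemarch 23–7.
Every option loses at least one head-to-head, so there is no Condorcet winner.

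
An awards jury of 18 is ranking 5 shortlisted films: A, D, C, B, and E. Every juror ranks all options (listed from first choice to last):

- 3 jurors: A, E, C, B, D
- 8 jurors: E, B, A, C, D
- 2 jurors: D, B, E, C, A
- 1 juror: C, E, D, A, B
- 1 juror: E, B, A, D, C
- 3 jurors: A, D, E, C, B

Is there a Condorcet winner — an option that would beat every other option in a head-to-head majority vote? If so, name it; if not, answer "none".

E

E vs A: 12–6 for E.
E vs D: 13–5 for E.
E vs C: 17–1 for E.
E vs B: 16–2 for E.
E beats every other option head-to-head.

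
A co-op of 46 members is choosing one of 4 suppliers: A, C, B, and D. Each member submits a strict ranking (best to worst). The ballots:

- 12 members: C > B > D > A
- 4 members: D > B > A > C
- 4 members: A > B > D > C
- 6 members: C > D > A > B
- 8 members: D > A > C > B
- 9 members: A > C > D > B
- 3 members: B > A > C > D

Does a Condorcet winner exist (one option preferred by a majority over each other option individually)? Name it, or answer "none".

Checking pairwise contests:
D beats A 30–16.
A beats C 28–18.
A beats B 27–19.
C beats D 30–16.
Every option loses at least one head-to-head, so there is no Condorcet winner.

none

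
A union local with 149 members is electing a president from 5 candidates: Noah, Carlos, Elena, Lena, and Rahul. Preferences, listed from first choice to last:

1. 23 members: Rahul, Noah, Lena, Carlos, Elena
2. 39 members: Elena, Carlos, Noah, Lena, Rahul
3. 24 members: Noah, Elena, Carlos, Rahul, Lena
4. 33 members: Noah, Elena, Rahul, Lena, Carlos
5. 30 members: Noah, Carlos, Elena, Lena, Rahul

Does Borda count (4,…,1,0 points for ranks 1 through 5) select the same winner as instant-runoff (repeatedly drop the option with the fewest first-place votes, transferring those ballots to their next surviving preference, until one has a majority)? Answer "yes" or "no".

yes

Borda — scores: Noah 495, Carlos 278, Elena 387, Lena 148, Rahul 182. Winner: Noah.
Instant-runoff — R1 Noah 87, Carlos 0, Elena 39, Lena 0, Rahul 23 (Noah winner). Winner: Noah.
The two methods agree.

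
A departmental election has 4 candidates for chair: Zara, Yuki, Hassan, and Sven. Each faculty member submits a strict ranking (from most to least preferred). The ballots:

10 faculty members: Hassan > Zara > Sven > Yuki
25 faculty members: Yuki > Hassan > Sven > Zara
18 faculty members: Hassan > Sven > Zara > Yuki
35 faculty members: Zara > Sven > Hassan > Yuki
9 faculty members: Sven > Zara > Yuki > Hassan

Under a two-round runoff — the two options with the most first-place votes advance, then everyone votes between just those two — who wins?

Round 1 first-place votes: Zara 35, Yuki 25, Hassan 28, Sven 9.
Zara and Hassan advance.
Runoff: Zara is preferred to Hassan by 44 voters; Hassan by 53.
Hassan wins the runoff.

Hassan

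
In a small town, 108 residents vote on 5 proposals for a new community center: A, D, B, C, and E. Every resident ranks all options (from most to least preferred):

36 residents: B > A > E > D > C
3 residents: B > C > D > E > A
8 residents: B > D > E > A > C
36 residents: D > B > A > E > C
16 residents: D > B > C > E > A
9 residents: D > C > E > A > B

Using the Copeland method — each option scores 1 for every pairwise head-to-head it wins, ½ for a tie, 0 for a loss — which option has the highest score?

A: beats C and E; loses to D and B → score 2.
D: beats A, B, C, and E → score 4.
B: beats A, C, and E; loses to D → score 3.
C: loses to A, D, B, and E → score 0.
E: beats C; loses to A, D, and B → score 1.
D has the best pairwise record.

D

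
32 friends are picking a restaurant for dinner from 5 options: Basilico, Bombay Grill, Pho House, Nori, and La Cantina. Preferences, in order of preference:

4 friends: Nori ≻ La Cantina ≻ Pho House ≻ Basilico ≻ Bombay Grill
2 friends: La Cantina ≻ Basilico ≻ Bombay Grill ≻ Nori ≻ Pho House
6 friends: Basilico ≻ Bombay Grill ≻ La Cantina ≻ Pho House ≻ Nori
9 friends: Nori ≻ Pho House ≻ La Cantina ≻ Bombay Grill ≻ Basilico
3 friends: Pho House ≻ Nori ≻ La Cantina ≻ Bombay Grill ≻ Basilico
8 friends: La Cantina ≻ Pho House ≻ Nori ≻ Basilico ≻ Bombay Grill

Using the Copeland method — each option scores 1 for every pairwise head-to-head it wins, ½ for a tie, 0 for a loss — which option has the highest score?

La Cantina

Basilico: beats Bombay Grill; loses to Pho House, Nori, and La Cantina → score 1.
Bombay Grill: loses to Basilico, Pho House, Nori, and La Cantina → score 0.
Pho House: beats Basilico, Bombay Grill, and Nori; loses to La Cantina → score 3.
Nori: beats Basilico and Bombay Grill; ties La Cantina; loses to Pho House → score 2.5.
La Cantina: beats Basilico, Bombay Grill, and Pho House; ties Nori → score 3.5.
La Cantina has the best pairwise record.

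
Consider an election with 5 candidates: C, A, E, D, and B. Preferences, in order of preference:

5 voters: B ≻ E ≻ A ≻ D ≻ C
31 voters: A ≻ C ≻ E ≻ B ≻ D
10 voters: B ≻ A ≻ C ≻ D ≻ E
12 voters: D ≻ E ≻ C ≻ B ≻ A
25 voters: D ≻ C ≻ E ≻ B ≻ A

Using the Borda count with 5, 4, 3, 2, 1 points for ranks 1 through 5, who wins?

C

C: 5·1 + 31·4 + 10·3 + 12·3 + 25·4 = 295
A: 5·3 + 31·5 + 10·4 + 12·1 + 25·1 = 247
E: 5·4 + 31·3 + 10·1 + 12·4 + 25·3 = 246
D: 5·2 + 31·1 + 10·2 + 12·5 + 25·5 = 246
B: 5·5 + 31·2 + 10·5 + 12·2 + 25·2 = 211
C has the highest Borda score (295).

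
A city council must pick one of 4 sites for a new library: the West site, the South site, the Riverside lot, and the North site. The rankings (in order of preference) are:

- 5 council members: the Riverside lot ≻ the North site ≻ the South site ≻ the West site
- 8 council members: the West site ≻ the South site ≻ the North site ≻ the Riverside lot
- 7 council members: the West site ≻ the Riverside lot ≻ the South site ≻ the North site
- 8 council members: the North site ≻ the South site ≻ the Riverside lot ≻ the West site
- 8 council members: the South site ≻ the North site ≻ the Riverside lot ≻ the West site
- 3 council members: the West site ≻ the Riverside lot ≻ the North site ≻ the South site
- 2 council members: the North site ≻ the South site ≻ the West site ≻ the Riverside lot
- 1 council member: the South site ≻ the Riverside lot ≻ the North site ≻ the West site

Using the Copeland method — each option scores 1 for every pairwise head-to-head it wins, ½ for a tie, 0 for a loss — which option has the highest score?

the West site: loses to the South site, the Riverside lot, and the North site → score 0.
the South site: beats the West site, the Riverside lot, and the North site → score 3.
the Riverside lot: beats the West site; loses to the South site and the North site → score 1.
the North site: beats the West site and the Riverside lot; loses to the South site → score 2.
the South site has the best pairwise record.

the South site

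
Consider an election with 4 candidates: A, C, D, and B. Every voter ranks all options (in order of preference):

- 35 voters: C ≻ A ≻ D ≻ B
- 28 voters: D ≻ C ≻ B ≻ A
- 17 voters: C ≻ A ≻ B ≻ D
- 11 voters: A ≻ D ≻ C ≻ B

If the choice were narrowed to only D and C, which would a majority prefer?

Voters preferring D to C: 39; preferring C to D: 52.
C wins the head-to-head.

C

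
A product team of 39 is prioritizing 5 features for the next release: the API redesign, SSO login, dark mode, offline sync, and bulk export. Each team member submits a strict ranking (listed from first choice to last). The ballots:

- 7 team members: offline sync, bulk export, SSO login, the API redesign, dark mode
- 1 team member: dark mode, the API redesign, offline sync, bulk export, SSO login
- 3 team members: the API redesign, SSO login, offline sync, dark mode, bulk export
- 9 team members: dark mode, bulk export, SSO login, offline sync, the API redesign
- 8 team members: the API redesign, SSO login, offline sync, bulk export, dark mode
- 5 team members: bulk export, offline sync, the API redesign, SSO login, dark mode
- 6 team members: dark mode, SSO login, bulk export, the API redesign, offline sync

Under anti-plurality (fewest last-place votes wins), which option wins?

SSO login

Last-place votes: the API redesign 9, SSO login 1, dark mode 20, offline sync 6, bulk export 3.
SSO login is ranked last by the fewest voters, so SSO login wins.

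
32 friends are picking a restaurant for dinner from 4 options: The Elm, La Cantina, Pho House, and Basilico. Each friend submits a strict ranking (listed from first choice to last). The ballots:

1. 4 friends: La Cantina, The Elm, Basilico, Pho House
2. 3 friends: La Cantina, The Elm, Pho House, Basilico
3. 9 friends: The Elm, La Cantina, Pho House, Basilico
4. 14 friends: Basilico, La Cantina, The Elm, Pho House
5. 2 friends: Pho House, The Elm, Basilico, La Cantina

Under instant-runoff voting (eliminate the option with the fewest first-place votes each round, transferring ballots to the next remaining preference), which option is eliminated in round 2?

Round 1: The Elm 9, La Cantina 7, Pho House 2, Basilico 14. Eliminate Pho House.
Round 2: The Elm 11, La Cantina 7, Basilico 14. Eliminate La Cantina.

La Cantina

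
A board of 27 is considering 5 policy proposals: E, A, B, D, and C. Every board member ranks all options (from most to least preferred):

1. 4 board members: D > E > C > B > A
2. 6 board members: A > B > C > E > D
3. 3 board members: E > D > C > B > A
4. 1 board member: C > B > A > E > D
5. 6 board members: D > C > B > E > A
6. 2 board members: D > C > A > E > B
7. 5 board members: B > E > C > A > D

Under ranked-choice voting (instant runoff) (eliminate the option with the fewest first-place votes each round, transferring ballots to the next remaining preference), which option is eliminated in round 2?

Round 1: E 3, A 6, B 5, D 12, C 1. Eliminate C.
Round 2: E 3, A 6, B 6, D 12. Eliminate E.

E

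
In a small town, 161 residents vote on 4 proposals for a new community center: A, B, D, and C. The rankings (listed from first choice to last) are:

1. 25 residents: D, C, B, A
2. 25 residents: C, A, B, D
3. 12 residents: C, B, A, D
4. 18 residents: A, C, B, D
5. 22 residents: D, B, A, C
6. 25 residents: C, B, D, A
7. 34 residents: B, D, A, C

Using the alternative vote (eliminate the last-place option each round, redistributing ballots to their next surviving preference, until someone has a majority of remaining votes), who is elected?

Round 1: A 18, B 34, D 47, C 62. Eliminate A.
Round 2: B 34, D 47, C 80. Eliminate B.
Round 3: D 81, C 80. D has a majority.

D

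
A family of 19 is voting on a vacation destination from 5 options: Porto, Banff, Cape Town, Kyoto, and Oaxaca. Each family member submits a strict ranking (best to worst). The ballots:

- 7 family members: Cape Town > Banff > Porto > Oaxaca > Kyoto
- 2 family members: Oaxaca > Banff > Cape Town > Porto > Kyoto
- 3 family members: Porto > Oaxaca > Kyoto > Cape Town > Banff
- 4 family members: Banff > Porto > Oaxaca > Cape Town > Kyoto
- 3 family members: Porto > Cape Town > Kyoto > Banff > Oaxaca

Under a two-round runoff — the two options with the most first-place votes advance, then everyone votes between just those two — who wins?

Porto

Round 1 first-place votes: Porto 6, Banff 4, Cape Town 7, Kyoto 0, Oaxaca 2.
Cape Town and Porto advance.
Runoff: Cape Town is preferred to Porto by 9 voters; Porto by 10.
Porto wins the runoff.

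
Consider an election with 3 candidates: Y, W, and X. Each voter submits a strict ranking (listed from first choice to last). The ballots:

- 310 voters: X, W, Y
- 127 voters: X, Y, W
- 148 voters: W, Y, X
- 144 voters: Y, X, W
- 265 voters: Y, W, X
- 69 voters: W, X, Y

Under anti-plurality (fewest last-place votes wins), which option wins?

W

Last-place votes: Y 379, W 271, X 413.
W is ranked last by the fewest voters, so W wins.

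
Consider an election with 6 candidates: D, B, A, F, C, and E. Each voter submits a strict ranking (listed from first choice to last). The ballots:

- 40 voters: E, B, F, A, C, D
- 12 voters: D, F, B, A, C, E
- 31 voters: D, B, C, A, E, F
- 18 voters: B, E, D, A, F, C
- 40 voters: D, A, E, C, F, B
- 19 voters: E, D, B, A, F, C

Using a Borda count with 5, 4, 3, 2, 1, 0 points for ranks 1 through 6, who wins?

D

D: 40·0 + 12·5 + 31·5 + 18·3 + 40·5 + 19·4 = 545
B: 40·4 + 12·3 + 31·4 + 18·5 + 40·0 + 19·3 = 467
A: 40·2 + 12·2 + 31·2 + 18·2 + 40·4 + 19·2 = 400
F: 40·3 + 12·4 + 31·0 + 18·1 + 40·1 + 19·1 = 245
C: 40·1 + 12·1 + 31·3 + 18·0 + 40·2 + 19·0 = 225
E: 40·5 + 12·0 + 31·1 + 18·4 + 40·3 + 19·5 = 518
D has the highest Borda score (545).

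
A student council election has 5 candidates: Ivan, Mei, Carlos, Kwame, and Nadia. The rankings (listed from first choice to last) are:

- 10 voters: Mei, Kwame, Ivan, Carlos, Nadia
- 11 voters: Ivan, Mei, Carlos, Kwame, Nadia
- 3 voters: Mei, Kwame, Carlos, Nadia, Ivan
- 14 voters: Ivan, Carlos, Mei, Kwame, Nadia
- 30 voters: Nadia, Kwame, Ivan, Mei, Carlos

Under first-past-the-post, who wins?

First-place votes: Ivan 25, Mei 13, Carlos 0, Kwame 0, Nadia 30.
Nadia has the most first-place votes.

Nadia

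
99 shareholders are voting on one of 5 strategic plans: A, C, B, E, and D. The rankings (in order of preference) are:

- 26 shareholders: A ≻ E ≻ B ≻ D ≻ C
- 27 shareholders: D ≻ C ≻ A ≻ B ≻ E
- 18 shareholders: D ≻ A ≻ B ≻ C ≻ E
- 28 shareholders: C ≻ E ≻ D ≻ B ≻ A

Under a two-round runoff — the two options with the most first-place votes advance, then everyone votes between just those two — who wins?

Round 1 first-place votes: A 26, C 28, B 0, E 0, D 45.
D and C advance.
Runoff: D is preferred to C by 71 voters; C by 28.
D wins the runoff.

D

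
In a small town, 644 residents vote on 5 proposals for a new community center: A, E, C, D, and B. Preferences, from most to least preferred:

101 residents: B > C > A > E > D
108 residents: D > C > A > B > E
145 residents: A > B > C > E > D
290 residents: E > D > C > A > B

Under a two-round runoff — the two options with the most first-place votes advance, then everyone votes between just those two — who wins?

A

Round 1 first-place votes: A 145, E 290, C 0, D 108, B 101.
E and A advance.
Runoff: E is preferred to A by 290 voters; A by 354.
A wins the runoff.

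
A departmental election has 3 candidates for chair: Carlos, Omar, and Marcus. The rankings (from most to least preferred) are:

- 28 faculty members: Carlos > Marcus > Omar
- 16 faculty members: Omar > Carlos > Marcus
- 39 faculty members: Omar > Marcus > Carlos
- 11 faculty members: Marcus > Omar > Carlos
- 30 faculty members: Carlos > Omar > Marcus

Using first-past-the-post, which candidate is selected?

Carlos

First-place votes: Carlos 58, Omar 55, Marcus 11.
Carlos has the most first-place votes.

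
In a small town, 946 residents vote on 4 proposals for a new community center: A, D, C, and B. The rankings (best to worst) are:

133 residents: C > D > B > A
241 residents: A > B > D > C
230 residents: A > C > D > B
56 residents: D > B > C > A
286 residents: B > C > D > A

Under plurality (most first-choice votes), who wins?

A

First-place votes: A 471, D 56, C 133, B 286.
A has the most first-place votes.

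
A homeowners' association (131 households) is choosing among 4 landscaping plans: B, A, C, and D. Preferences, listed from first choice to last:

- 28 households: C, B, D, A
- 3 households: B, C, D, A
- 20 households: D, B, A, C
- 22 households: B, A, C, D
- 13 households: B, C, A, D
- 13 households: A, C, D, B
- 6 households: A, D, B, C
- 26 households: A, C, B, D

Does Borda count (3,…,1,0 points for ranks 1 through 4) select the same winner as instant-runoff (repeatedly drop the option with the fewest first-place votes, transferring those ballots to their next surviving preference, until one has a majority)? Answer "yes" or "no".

yes

Borda — scores: B 242, A 212, C 216, D 116. Winner: B.
Instant-runoff — R1 B 38, A 45, C 28, D 20 (D out); R2 B 58, A 45, C 28 (C out); R3 B 86, A 45 (B winner). Winner: B.
The two methods agree.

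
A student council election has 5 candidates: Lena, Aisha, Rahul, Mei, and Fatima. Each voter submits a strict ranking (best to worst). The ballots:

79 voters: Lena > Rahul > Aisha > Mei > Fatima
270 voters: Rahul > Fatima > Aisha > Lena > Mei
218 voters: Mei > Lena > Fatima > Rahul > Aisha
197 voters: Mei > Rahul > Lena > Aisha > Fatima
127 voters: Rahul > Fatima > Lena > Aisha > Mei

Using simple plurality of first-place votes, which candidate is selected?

Mei

First-place votes: Lena 79, Aisha 0, Rahul 397, Mei 415, Fatima 0.
Mei has the most first-place votes.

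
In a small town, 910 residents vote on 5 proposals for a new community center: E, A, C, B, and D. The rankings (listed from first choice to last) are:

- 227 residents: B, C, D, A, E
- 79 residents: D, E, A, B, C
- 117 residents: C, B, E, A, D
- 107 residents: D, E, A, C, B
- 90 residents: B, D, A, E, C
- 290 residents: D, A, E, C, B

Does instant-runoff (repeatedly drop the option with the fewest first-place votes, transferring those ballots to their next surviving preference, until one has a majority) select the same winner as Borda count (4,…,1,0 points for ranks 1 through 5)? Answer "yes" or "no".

yes

Instant-runoff — R1 E 0, A 0, C 117, B 317, D 476 (D winner). Winner: D.
Borda — scores: E 1462, A 1766, C 1546, B 1698, D 2628. Winner: D.
The two methods agree.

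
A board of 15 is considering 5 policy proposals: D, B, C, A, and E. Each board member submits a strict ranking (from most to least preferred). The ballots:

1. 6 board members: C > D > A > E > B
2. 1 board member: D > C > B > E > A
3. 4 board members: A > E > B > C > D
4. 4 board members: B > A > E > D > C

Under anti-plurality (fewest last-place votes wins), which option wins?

Last-place votes: D 4, B 6, C 4, A 1, E 0.
E is ranked last by the fewest voters, so E wins.

E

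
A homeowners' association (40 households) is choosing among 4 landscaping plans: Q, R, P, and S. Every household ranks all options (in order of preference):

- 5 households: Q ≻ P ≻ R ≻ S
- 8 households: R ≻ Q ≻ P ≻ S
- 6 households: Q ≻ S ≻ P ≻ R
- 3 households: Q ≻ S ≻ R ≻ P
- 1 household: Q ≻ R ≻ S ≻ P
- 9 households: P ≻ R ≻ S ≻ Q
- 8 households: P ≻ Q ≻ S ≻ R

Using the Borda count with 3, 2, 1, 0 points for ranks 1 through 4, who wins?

Q

Q: 5·3 + 8·2 + 6·3 + 3·3 + 1·3 + 9·0 + 8·2 = 77
R: 5·1 + 8·3 + 6·0 + 3·1 + 1·2 + 9·2 + 8·0 = 52
P: 5·2 + 8·1 + 6·1 + 3·0 + 1·0 + 9·3 + 8·3 = 75
S: 5·0 + 8·0 + 6·2 + 3·2 + 1·1 + 9·1 + 8·1 = 36
Q has the highest Borda score (77).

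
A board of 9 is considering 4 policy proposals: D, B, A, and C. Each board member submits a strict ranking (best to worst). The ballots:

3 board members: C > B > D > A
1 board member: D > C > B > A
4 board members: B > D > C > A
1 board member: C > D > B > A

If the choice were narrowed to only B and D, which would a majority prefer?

Voters preferring B to D: 7; preferring D to B: 2.
B wins the head-to-head.

B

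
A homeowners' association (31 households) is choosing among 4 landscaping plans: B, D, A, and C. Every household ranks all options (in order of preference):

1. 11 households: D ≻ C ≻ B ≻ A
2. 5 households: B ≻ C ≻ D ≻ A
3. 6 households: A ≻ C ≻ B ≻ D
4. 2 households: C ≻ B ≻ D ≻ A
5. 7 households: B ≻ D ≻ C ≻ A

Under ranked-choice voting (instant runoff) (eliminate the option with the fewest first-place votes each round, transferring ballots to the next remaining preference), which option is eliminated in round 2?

Round 1: B 12, D 11, A 6, C 2. Eliminate C.
Round 2: B 14, D 11, A 6. Eliminate A.

A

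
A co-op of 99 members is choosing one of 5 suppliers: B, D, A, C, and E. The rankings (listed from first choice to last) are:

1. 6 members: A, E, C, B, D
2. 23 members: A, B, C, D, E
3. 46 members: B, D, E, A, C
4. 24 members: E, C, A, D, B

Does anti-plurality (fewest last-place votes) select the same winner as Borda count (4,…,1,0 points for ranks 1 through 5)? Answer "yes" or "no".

no

Anti-plurality — last-place votes: B 24, D 6, A 0, C 46, E 23. Winner: A.
Borda — scores: B 259, D 185, A 210, C 130, E 206. Winner: B.
The two methods disagree.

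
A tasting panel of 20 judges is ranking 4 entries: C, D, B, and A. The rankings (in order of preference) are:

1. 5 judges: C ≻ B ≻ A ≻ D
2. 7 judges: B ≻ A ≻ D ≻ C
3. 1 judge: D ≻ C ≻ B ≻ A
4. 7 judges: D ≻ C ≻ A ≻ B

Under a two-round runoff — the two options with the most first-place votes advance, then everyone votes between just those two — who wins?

B

Round 1 first-place votes: C 5, D 8, B 7, A 0.
D and B advance.
Runoff: D is preferred to B by 8 voters; B by 12.
B wins the runoff.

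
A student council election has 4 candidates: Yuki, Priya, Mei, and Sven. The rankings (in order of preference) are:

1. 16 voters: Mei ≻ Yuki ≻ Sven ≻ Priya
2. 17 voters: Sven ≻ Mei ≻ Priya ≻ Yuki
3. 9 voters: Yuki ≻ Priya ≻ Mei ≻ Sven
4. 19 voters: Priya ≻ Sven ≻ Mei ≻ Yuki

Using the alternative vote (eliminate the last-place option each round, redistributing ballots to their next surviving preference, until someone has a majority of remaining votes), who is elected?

Sven

Round 1: Yuki 9, Priya 19, Mei 16, Sven 17. Eliminate Yuki.
Round 2: Priya 28, Mei 16, Sven 17. Eliminate Mei.
Round 3: Priya 28, Sven 33. Sven has a majority.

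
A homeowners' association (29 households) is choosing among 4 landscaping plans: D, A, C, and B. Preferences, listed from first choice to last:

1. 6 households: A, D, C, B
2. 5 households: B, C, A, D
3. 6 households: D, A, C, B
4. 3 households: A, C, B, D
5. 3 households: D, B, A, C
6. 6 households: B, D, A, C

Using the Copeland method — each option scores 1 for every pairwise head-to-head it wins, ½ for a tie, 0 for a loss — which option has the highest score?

D: beats A, C, and B → score 3.
A: beats C and B; loses to D → score 2.
C: beats B; loses to D and A → score 1.
B: loses to D, A, and C → score 0.
D has the best pairwise record.

D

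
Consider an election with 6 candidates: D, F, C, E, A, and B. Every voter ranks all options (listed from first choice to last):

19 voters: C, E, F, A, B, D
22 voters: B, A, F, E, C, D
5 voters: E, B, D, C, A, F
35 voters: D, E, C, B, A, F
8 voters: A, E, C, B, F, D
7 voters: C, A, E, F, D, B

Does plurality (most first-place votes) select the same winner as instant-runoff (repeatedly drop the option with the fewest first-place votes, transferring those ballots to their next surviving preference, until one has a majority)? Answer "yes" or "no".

no

Plurality — first-place votes: D 35, F 0, C 26, E 5, A 8, B 22. Winner: D.
Instant-runoff — R1 D 35, F 0, C 26, E 5, A 8, B 22 (F out); R2 D 35, C 26, E 5, A 8, B 22 (E out); R3 D 35, C 26, A 8, B 27 (A out); R4 D 35, C 34, B 27 (B out); R5 D 40, C 56 (C winner). Winner: C.
The two methods disagree.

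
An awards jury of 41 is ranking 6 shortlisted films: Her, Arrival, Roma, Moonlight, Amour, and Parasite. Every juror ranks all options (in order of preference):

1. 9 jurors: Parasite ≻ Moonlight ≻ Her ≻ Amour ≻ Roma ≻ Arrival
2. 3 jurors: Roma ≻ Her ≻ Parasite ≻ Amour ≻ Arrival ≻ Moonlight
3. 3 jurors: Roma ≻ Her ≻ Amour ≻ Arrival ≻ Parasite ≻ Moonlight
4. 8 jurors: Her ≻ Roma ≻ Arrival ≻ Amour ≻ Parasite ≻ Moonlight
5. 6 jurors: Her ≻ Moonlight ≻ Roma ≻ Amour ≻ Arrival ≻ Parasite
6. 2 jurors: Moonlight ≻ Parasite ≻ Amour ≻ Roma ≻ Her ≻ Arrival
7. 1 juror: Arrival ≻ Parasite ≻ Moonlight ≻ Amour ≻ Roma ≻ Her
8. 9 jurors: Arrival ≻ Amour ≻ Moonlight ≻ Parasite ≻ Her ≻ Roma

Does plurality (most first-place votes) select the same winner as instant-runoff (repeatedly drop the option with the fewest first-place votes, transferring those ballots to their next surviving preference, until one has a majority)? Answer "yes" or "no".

no

Plurality — first-place votes: Her 14, Arrival 10, Roma 6, Moonlight 2, Amour 0, Parasite 9. Winner: Her.
Instant-runoff — R1 Her 14, Arrival 10, Roma 6, Moonlight 2, Amour 0, Parasite 9 (Amour out); R2 Her 14, Arrival 10, Roma 6, Moonlight 2, Parasite 9 (Moonlight out); R3 Her 14, Arrival 10, Roma 6, Parasite 11 (Roma out); R4 Her 20, Arrival 10, Parasite 11 (Arrival out); R5 Her 20, Parasite 21 (Parasite winner). Winner: Parasite.
The two methods disagree.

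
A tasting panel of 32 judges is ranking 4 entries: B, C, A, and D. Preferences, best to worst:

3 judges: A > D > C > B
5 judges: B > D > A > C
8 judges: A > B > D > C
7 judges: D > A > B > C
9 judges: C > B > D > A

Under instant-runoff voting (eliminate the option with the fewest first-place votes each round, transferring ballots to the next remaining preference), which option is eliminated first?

Round 1: B 5, C 9, A 11, D 7. Eliminate B.

B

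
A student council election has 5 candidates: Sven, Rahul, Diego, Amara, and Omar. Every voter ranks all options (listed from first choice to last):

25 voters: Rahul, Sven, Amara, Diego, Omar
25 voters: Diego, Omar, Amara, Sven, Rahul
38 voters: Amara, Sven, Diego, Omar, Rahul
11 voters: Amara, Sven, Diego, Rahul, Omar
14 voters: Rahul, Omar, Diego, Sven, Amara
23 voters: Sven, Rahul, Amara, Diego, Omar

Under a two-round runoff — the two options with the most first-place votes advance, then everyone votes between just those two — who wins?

Round 1 first-place votes: Sven 23, Rahul 39, Diego 25, Amara 49, Omar 0.
Amara and Rahul advance.
Runoff: Amara is preferred to Rahul by 74 voters; Rahul by 62.
Amara wins the runoff.

Amara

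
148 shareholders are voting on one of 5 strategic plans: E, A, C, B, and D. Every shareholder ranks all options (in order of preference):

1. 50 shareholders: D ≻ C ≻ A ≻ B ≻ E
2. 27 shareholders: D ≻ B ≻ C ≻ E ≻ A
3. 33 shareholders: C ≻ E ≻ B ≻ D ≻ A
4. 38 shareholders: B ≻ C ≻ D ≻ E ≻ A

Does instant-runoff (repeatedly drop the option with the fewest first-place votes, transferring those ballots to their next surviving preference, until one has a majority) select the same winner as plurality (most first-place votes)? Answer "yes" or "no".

Instant-runoff — R1 E 0, A 0, C 33, B 38, D 77 (D winner). Winner: D.
Plurality — first-place votes: E 0, A 0, C 33, B 38, D 77. Winner: D.
The two methods agree.

yes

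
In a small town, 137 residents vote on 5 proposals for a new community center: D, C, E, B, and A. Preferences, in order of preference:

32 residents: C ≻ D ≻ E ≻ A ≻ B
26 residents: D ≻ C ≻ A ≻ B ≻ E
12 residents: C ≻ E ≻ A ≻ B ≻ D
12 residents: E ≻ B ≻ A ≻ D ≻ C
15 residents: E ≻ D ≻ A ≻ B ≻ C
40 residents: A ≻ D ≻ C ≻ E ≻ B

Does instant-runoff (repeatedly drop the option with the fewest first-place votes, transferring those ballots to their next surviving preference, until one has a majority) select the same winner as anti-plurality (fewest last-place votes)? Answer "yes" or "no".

no

Instant-runoff — R1 D 26, C 44, E 27, B 0, A 40 (B out); R2 D 26, C 44, E 27, A 40 (D out); R3 C 70, E 27, A 40 (C winner). Winner: C.
Anti-plurality — last-place votes: D 12, C 27, E 26, B 72, A 0. Winner: A.
The two methods disagree.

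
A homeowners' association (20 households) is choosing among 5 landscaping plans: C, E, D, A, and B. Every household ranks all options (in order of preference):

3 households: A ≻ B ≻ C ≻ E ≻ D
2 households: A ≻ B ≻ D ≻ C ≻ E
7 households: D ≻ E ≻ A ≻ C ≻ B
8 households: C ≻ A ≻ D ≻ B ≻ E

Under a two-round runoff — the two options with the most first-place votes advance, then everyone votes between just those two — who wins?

Round 1 first-place votes: C 8, E 0, D 7, A 5, B 0.
C and D advance.
Runoff: C is preferred to D by 11 voters; D by 9.
C wins the runoff.

C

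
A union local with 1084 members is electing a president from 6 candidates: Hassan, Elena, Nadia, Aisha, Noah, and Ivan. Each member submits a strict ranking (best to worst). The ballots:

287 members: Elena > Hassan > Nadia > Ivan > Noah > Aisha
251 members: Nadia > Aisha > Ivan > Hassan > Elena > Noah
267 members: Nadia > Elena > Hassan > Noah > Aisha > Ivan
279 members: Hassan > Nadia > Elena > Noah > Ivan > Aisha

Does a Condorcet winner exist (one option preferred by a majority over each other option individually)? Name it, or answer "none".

Checking pairwise contests:
Elena beats Hassan 554–530.
Nadia beats Elena 797–287.
Hassan beats Nadia 566–518.
Hassan beats Aisha 833–251.
Hassan beats Noah 1084–0.
Hassan beats Ivan 833–251.
Every option loses at least one head-to-head, so there is no Condorcet winner.

none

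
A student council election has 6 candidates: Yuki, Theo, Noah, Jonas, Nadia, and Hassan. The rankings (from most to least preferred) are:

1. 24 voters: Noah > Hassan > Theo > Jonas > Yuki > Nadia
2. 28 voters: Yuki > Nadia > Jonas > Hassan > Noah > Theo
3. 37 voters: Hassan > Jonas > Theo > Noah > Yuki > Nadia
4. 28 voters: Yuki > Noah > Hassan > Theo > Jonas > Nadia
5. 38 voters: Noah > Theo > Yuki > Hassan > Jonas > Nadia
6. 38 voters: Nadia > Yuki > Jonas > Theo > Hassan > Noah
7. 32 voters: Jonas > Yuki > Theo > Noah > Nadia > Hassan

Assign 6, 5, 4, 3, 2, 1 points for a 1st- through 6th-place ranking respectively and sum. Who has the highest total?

Yuki: 24·2 + 28·6 + 37·2 + 28·6 + 38·4 + 38·5 + 32·5 = 960
Theo: 24·4 + 28·1 + 37·4 + 28·3 + 38·5 + 38·3 + 32·4 = 788
Noah: 24·6 + 28·2 + 37·3 + 28·5 + 38·6 + 38·1 + 32·3 = 813
Jonas: 24·3 + 28·4 + 37·5 + 28·2 + 38·2 + 38·4 + 32·6 = 845
Nadia: 24·1 + 28·5 + 37·1 + 28·1 + 38·1 + 38·6 + 32·2 = 559
Hassan: 24·5 + 28·3 + 37·6 + 28·4 + 38·3 + 38·2 + 32·1 = 760
Yuki has the highest Borda score (960).

Yuki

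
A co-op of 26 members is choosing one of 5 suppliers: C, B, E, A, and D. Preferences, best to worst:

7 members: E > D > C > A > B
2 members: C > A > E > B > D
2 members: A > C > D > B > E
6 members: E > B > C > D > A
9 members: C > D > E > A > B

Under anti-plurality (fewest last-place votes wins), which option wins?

Last-place votes: C 0, B 16, E 2, A 6, D 2.
C is ranked last by the fewest voters, so C wins.

C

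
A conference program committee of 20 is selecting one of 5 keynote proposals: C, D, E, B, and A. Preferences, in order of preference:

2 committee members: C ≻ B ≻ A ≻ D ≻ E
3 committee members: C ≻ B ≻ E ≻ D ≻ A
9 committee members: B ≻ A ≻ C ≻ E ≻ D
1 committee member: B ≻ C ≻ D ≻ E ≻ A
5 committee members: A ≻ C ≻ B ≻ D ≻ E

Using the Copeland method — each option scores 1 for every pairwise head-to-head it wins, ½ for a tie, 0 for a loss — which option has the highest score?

C: beats D and E; ties B; loses to A → score 2.5.
D: loses to C, E, B, and A → score 0.
E: beats D; loses to C, B, and A → score 1.
B: beats D, E, and A; ties C → score 3.5.
A: beats C, D, and E; loses to B → score 3.
B has the best pairwise record.

B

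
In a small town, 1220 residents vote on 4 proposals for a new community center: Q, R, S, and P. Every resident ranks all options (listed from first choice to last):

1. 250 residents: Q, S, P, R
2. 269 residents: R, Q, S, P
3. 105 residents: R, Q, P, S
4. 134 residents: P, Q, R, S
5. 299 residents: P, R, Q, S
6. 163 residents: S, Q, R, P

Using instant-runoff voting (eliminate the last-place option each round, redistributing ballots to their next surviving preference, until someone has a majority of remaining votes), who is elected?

Q

Round 1: Q 250, R 374, S 163, P 433. Eliminate S.
Round 2: Q 413, R 374, P 433. Eliminate R.
Round 3: Q 787, P 433. Q has a majority.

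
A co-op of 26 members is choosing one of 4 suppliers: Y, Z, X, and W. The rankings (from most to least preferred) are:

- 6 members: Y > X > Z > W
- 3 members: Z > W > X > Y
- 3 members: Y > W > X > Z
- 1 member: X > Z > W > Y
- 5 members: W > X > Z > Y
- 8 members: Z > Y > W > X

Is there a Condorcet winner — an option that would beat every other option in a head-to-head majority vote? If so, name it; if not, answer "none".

Checking pairwise contests:
Z beats Y 17–9.
X beats Z 15–11.
Y beats X 17–9.
Y beats W 17–9.
Every option loses at least one head-to-head, so there is no Condorcet winner.

none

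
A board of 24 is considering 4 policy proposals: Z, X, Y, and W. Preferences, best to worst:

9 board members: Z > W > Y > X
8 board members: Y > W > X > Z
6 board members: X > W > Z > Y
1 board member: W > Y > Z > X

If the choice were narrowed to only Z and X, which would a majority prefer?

X

Voters preferring Z to X: 10; preferring X to Z: 14.
X wins the head-to-head.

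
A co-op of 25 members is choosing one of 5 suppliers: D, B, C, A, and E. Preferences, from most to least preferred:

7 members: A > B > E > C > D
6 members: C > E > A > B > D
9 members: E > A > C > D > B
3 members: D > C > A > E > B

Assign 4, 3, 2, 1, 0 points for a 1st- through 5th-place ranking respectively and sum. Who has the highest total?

D: 7·0 + 6·0 + 9·1 + 3·4 = 21
B: 7·3 + 6·1 + 9·0 + 3·0 = 27
C: 7·1 + 6·4 + 9·2 + 3·3 = 58
A: 7·4 + 6·2 + 9·3 + 3·2 = 73
E: 7·2 + 6·3 + 9·4 + 3·1 = 71
A has the highest Borda score (73).

A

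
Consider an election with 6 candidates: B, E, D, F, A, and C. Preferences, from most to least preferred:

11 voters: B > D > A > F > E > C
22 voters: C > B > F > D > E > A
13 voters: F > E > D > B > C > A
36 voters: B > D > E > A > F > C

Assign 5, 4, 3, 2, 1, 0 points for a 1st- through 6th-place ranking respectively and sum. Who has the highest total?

B: 11·5 + 22·4 + 13·2 + 36·5 = 349
E: 11·1 + 22·1 + 13·4 + 36·3 = 193
D: 11·4 + 22·2 + 13·3 + 36·4 = 271
F: 11·2 + 22·3 + 13·5 + 36·1 = 189
A: 11·3 + 22·0 + 13·0 + 36·2 = 105
C: 11·0 + 22·5 + 13·1 + 36·0 = 123
B has the highest Borda score (349).

B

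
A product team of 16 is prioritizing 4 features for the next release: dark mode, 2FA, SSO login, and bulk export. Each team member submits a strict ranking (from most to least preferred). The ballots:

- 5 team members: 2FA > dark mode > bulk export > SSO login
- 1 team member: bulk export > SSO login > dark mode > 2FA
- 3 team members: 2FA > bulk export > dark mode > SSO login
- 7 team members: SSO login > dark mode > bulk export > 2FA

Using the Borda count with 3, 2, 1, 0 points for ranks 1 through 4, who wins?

dark mode: 5·2 + 1·1 + 3·1 + 7·2 = 28
2FA: 5·3 + 1·0 + 3·3 + 7·0 = 24
SSO login: 5·0 + 1·2 + 3·0 + 7·3 = 23
bulk export: 5·1 + 1·3 + 3·2 + 7·1 = 21
dark mode has the highest Borda score (28).

dark mode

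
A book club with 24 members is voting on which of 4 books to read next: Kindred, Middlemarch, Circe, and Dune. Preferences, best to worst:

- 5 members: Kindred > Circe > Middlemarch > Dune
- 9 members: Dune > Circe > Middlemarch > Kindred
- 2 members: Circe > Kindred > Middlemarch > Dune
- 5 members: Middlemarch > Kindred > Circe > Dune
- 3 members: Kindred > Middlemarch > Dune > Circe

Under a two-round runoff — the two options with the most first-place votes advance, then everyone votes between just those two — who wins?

Kindred

Round 1 first-place votes: Kindred 8, Middlemarch 5, Circe 2, Dune 9.
Dune and Kindred advance.
Runoff: Dune is preferred to Kindred by 9 voters; Kindred by 15.
Kindred wins the runoff.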